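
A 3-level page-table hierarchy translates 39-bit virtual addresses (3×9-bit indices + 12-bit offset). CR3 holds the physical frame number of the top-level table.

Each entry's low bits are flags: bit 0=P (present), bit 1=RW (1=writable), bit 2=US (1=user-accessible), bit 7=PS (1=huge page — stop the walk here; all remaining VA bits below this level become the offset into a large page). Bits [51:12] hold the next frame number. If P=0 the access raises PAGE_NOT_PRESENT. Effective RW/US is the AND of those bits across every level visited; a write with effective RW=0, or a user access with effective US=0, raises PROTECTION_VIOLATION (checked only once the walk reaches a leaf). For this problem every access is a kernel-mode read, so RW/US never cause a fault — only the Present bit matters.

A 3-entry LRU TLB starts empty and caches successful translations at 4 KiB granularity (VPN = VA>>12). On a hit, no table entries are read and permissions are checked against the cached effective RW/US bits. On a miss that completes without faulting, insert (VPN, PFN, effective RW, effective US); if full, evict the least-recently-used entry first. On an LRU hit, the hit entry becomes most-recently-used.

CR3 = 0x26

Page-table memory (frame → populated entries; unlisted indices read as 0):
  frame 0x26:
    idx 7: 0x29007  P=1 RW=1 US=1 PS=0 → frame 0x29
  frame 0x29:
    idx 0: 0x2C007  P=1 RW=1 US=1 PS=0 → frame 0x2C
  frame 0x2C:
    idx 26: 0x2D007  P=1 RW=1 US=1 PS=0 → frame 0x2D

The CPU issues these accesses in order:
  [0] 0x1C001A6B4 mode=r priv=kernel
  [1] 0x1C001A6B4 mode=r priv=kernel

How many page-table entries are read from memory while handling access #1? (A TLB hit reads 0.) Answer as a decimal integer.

Trace:
#0 VA=0x1C001A6B4 (r,kernel):
  L0 @0x26[7] → 0x29007  P=1,RW=1,US=1,PS=0
  L1 @0x29[0] → 0x2C007  P=1,RW=1,US=1,PS=0
  L2 @0x2C[26] → 0x2D007  P=1,RW=1,US=1,PS=0
  ✓ 0x2D6B4  — 3 lookups
#1 VA=0x1C001A6B4 (r,kernel):
  TLB hit vpn=0x1C001A → PA=0x2D6B4

Entries read for #1: 0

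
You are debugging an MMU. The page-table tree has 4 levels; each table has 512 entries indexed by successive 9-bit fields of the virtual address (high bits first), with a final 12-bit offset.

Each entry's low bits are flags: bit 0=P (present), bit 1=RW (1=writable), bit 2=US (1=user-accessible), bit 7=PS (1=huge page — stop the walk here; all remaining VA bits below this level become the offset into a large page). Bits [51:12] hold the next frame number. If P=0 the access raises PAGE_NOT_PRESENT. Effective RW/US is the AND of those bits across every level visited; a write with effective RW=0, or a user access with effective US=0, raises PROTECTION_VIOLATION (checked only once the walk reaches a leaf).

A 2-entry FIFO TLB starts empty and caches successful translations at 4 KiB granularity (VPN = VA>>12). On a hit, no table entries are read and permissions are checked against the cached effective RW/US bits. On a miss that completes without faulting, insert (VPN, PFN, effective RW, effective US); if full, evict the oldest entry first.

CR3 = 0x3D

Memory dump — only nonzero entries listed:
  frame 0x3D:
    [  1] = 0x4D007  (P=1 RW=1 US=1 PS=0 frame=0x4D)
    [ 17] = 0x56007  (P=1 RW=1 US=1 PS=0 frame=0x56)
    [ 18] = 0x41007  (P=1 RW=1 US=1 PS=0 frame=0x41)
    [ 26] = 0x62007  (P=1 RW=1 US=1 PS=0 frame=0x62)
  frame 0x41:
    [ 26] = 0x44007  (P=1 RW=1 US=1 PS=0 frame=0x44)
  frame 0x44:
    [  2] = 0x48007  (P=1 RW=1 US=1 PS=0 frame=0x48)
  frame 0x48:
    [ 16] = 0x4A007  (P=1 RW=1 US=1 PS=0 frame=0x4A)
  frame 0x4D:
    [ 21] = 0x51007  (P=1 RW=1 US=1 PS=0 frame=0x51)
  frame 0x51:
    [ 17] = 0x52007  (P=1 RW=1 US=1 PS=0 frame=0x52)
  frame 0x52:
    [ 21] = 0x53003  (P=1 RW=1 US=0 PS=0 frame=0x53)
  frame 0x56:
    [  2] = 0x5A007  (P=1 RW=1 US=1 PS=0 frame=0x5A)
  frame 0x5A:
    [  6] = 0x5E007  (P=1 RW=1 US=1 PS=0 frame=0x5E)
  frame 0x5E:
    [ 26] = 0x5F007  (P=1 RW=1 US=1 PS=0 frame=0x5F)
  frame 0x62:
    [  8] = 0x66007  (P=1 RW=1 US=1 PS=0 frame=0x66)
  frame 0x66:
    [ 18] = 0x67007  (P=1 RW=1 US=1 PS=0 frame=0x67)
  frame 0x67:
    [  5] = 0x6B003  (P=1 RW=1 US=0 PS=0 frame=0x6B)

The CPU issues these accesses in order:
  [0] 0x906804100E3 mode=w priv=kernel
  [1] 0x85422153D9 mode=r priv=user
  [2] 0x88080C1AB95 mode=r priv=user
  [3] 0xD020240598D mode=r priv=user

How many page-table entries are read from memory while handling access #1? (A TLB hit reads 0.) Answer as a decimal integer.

Trace:
#0 VA=0x906804100E3 (w,kernel):
  lvl0: tbl 0x3D, slot 18 ⇒ 0x41007 (P1/RW1/US1/PS0)
  lvl1: tbl 0x41, slot 26 ⇒ 0x44007 (P1/RW1/US1/PS0)
  lvl2: tbl 0x44, slot 2 ⇒ 0x48007 (P1/RW1/US1/PS0)
  lvl3: tbl 0x48, slot 16 ⇒ 0x4A007 (P1/RW1/US1/PS0)
  ⇒ phys 0x4A0E3  [4 reads]
#1 VA=0x85422153D9 (r,user):
  lvl0: tbl 0x3D, slot 1 ⇒ 0x4D007 (P1/RW1/US1/PS0)
  lvl1: tbl 0x4D, slot 21 ⇒ 0x51007 (P1/RW1/US1/PS0)
  lvl2: tbl 0x51, slot 17 ⇒ 0x52007 (P1/RW1/US1/PS0)
  lvl3: tbl 0x52, slot 21 ⇒ 0x53003 (P1/RW1/US0/PS0)
  ⇒ fault: PROTECTION_VIOLATION  — 4 lookups
#2 VA=0x88080C1AB95 (r,user):
  lvl0: tbl 0x3D, slot 17 ⇒ 0x56007 (P1/RW1/US1/PS0)
  lvl1: tbl 0x56, slot 2 ⇒ 0x5A007 (P1/RW1/US1/PS0)
  lvl2: tbl 0x5A, slot 6 ⇒ 0x5E007 (P1/RW1/US1/PS0)
  lvl3: tbl 0x5E, slot 26 ⇒ 0x5F007 (P1/RW1/US1/PS0)
  ⇒ phys 0x5FB95  [4 reads]
#3 VA=0xD020240598D (r,user):
  lvl0: tbl 0x3D, slot 26 ⇒ 0x62007 (P1/RW1/US1/PS0)
  lvl1: tbl 0x62, slot 8 ⇒ 0x66007 (P1/RW1/US1/PS0)
  lvl2: tbl 0x66, slot 18 ⇒ 0x67007 (P1/RW1/US1/PS0)
  lvl3: tbl 0x67, slot 5 ⇒ 0x6B003 (P1/RW1/US0/PS0)
  ⇒ fault: PROTECTION_VIOLATION  — 4 lookups

Entries read for #1: 4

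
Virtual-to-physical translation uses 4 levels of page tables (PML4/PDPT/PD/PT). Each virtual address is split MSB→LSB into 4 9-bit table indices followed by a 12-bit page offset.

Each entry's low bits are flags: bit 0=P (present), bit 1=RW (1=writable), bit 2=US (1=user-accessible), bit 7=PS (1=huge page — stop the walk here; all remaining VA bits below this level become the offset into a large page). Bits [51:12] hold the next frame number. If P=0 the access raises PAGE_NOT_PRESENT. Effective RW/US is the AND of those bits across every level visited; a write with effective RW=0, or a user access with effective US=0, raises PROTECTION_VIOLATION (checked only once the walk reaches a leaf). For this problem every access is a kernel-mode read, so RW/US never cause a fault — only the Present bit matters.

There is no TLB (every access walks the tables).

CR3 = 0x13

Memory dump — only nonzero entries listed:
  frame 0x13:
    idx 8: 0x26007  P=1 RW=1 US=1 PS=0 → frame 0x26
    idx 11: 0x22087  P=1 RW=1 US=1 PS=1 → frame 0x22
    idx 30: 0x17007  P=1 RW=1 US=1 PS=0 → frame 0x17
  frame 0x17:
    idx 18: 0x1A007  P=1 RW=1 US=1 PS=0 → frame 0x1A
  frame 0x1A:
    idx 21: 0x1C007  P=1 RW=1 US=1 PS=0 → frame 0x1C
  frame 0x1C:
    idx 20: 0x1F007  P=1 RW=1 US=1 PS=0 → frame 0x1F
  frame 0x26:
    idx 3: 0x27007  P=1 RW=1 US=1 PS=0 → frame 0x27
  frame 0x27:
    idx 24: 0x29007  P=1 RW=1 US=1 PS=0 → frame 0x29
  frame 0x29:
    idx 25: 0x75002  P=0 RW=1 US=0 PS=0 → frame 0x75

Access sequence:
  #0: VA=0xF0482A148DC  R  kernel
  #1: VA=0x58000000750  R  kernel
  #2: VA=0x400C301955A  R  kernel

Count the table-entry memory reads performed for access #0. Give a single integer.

Per-access translation:
#0 VA=0xF0482A148DC (r,kernel):
  lvl0: tbl 0x13, slot 30 ⇒ 0x17007 (P1/RW1/US1/PS0)
  lvl1: tbl 0x17, slot 18 ⇒ 0x1A007 (P1/RW1/US1/PS0)
  lvl2: tbl 0x1A, slot 21 ⇒ 0x1C007 (P1/RW1/US1/PS0)
  lvl3: tbl 0x1C, slot 20 ⇒ 0x1F007 (P1/RW1/US1/PS0)
  ✓ 0x1F8DC  — 4 lookups
#1 VA=0x58000000750 (r,kernel):
  lvl0: tbl 0x13, slot 11 ⇒ 0x22087 (P1/RW1/US1/PS1)
  ✓ 0x22750 (huge @L0)  — 1 lookups
#2 VA=0x400C301955A (r,kernel):
  lvl0: tbl 0x13, slot 8 ⇒ 0x26007 (P1/RW1/US1/PS0)
  lvl1: tbl 0x26, slot 3 ⇒ 0x27007 (P1/RW1/US1/PS0)
  lvl2: tbl 0x27, slot 24 ⇒ 0x29007 (P1/RW1/US1/PS0)
  lvl3: tbl 0x29, slot 25 ⇒ 0x75002 (P0/RW1/US0/PS0)
  ⇒ fault: PAGE_NOT_PRESENT  — 4 lookups

Entries read for #0: 4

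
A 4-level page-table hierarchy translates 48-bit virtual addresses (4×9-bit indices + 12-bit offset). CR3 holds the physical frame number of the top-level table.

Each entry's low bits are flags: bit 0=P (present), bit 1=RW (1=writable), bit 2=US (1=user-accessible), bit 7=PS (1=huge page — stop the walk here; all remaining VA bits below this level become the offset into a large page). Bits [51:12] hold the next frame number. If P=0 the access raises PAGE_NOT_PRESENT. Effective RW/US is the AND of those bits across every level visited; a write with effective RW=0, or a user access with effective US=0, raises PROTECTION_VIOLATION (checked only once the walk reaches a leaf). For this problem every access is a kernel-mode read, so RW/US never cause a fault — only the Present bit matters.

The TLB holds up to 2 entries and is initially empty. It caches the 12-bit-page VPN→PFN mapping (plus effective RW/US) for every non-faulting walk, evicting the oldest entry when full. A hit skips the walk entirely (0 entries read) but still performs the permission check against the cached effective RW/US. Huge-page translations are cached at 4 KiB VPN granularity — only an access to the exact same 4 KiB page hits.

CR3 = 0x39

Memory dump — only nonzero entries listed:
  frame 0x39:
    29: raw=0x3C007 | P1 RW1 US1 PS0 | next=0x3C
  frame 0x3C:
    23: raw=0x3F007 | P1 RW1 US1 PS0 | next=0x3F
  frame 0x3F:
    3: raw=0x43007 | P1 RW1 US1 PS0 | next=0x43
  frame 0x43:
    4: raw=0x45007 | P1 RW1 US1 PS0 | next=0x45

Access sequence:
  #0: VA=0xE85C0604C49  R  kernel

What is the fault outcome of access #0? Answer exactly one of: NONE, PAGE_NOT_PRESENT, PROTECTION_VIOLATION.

Walk each access:
#0 VA=0xE85C0604C49 (r,kernel):
  L0: frame=0x39 idx=29 entry=0x3C007 [P=1 RW=1 US=1 PS=0]
  L1: frame=0x3C idx=23 entry=0x3F007 [P=1 RW=1 US=1 PS=0]
  L2: frame=0x3F idx=3 entry=0x43007 [P=1 RW=1 US=1 PS=0]
  L3: frame=0x43 idx=4 entry=0x45007 [P=1 RW=1 US=1 PS=0]
  ⇒ phys 0x45C49  [4 reads]

Access #0 fault: NONE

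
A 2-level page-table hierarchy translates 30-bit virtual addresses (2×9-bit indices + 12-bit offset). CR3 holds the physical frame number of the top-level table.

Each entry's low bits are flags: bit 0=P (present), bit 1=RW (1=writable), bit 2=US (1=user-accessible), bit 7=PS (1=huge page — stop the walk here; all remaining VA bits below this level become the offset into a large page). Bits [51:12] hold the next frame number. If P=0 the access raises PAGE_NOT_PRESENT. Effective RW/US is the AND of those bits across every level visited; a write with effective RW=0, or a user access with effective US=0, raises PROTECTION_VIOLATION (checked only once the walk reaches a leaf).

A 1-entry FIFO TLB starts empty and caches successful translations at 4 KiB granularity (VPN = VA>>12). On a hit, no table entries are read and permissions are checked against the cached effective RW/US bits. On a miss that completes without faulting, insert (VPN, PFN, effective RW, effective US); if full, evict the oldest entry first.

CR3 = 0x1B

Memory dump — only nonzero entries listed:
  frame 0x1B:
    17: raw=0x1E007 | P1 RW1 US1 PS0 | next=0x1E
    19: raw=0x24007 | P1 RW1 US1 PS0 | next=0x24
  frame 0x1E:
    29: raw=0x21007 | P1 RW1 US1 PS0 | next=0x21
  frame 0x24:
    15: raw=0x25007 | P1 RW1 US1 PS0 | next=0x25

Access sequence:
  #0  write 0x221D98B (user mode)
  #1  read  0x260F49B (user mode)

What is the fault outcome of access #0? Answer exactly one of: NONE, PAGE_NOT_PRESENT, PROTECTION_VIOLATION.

Per-access translation:
#0 VA=0x221D98B (w,user):
  [0] read 0x1B idx=17: raw=0x1E007 flags P=1 W=1 U=1 S=0
  [1] read 0x1E idx=29: raw=0x21007 flags P=1 W=1 U=1 S=0
  ✓ 0x2198B  — 2 lookups
#1 VA=0x260F49B (r,user):
  [0] read 0x1B idx=19: raw=0x24007 flags P=1 W=1 U=1 S=0
  [1] read 0x24 idx=15: raw=0x25007 flags P=1 W=1 U=1 S=0
  ✓ 0x2549B  — 2 lookups

Access #0 fault: NONE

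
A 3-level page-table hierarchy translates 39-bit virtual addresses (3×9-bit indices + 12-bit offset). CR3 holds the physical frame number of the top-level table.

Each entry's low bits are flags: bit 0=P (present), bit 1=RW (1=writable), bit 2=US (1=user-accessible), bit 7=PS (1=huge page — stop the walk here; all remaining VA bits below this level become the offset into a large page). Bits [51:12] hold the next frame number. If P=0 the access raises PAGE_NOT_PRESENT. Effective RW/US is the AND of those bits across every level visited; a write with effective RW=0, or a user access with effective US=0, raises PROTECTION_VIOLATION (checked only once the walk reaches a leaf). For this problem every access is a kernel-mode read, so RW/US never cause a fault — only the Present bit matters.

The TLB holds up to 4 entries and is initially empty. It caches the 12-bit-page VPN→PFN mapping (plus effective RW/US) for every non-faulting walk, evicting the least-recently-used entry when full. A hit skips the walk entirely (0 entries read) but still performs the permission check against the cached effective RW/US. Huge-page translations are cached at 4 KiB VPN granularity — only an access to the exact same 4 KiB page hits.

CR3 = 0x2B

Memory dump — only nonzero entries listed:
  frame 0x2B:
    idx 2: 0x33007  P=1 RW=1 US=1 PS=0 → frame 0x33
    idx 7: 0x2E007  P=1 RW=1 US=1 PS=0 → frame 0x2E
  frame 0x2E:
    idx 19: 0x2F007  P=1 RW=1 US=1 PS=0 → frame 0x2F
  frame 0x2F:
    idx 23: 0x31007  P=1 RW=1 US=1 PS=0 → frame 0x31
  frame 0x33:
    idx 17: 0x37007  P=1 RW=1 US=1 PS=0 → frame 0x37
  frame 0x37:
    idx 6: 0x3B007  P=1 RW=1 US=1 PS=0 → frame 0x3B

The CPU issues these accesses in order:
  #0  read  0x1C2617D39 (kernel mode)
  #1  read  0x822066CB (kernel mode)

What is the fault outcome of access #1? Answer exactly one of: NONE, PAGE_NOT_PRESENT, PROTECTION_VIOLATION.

Trace:
#0 VA=0x1C2617D39 (r,kernel):
  L0 @0x2B[7] → 0x2E007  P=1,RW=1,US=1,PS=0
  L1 @0x2E[19] → 0x2F007  P=1,RW=1,US=1,PS=0
  L2 @0x2F[23] → 0x31007  P=1,RW=1,US=1,PS=0
  ⇒ phys 0x31D39  [3 reads]
#1 VA=0x822066CB (r,kernel):
  L0 @0x2B[2] → 0x33007  P=1,RW=1,US=1,PS=0
  L1 @0x33[17] → 0x37007  P=1,RW=1,US=1,PS=0
  L2 @0x37[6] → 0x3B007  P=1,RW=1,US=1,PS=0
  ⇒ phys 0x3B6CB  [3 reads]

Access #1 fault: NONE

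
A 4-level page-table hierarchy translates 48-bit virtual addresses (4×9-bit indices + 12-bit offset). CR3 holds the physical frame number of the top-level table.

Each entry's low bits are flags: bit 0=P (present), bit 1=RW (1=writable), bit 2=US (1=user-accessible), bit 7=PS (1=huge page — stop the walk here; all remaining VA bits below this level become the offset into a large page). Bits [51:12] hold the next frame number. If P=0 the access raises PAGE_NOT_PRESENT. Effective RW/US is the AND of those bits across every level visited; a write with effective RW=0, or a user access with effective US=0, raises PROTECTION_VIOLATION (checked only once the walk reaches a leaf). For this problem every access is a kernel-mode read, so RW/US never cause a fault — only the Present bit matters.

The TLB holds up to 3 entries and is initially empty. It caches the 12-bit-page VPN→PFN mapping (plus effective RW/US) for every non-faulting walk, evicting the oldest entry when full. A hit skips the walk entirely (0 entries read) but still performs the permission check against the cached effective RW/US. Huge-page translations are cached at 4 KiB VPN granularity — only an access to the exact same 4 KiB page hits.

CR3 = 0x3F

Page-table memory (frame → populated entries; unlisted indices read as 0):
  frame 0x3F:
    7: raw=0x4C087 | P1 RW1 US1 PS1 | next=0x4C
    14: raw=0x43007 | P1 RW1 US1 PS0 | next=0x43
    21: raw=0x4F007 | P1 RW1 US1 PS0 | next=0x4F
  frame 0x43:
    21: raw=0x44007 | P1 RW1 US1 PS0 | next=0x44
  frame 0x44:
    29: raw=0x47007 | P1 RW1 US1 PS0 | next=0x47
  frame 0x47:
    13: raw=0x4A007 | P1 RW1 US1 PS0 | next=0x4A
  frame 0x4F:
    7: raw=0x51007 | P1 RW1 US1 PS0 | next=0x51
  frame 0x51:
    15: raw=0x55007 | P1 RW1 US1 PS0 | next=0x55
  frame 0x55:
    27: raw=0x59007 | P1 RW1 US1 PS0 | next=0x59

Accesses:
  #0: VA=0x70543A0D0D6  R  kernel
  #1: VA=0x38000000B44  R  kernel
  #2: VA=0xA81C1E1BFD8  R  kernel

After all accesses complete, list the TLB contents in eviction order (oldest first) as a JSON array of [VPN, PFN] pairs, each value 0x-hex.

Per-access translation:
#0 VA=0x70543A0D0D6 (r,kernel):
  L0 @0x3F[14] → 0x43007  P=1,RW=1,US=1,PS=0
  L1 @0x43[21] → 0x44007  P=1,RW=1,US=1,PS=0
  L2 @0x44[29] → 0x47007  P=1,RW=1,US=1,PS=0
  L3 @0x47[13] → 0x4A007  P=1,RW=1,US=1,PS=0
  ⇒ phys 0x4A0D6  [4 reads]
#1 VA=0x38000000B44 (r,kernel):
  L0 @0x3F[7] → 0x4C087  P=1,RW=1,US=1,PS=1
  ⇒ phys 0x4CB44 (huge @L0)  [1 reads]
#2 VA=0xA81C1E1BFD8 (r,kernel):
  L0 @0x3F[21] → 0x4F007  P=1,RW=1,US=1,PS=0
  L1 @0x4F[7] → 0x51007  P=1,RW=1,US=1,PS=0
  L2 @0x51[15] → 0x55007  P=1,RW=1,US=1,PS=0
  L3 @0x55[27] → 0x59007  P=1,RW=1,US=1,PS=0
  ⇒ phys 0x59FD8  [4 reads]

TLB: [["0x70543A0D", "0x4A"], ["0x38000000", "0x4C"], ["0xA81C1E1B", "0x59"]]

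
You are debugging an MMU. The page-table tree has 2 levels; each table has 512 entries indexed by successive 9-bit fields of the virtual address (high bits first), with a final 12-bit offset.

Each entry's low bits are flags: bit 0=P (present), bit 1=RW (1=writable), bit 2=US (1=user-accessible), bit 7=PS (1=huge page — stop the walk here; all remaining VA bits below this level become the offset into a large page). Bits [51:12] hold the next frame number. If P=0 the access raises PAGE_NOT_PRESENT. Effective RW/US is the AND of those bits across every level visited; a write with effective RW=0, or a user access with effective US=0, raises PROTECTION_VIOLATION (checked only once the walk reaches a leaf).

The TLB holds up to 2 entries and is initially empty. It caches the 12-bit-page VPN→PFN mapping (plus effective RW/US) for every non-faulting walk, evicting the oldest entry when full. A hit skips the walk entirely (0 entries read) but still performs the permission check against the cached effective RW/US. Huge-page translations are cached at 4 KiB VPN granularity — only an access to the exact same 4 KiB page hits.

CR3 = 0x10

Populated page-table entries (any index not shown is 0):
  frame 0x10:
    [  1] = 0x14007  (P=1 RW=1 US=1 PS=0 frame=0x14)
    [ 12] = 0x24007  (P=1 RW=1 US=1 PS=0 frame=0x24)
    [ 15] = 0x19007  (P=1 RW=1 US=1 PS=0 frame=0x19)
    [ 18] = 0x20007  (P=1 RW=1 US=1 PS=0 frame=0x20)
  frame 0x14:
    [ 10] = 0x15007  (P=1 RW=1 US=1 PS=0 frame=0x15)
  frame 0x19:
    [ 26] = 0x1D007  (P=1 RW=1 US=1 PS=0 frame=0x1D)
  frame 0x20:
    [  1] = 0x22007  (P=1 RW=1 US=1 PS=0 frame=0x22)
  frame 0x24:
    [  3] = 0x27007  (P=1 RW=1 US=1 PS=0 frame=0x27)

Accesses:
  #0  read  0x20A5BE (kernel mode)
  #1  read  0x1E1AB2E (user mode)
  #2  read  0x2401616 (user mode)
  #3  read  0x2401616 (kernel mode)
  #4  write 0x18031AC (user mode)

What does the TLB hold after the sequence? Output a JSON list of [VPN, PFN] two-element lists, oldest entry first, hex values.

Trace:
#0 VA=0x20A5BE (r,kernel):
  lvl0: tbl 0x10, slot 1 ⇒ 0x14007 (P1/RW1/US1/PS0)
  lvl1: tbl 0x14, slot 10 ⇒ 0x15007 (P1/RW1/US1/PS0)
  ✓ 0x155BE  — 2 lookups
#1 VA=0x1E1AB2E (r,user):
  lvl0: tbl 0x10, slot 15 ⇒ 0x19007 (P1/RW1/US1/PS0)
  lvl1: tbl 0x19, slot 26 ⇒ 0x1D007 (P1/RW1/US1/PS0)
  ✓ 0x1DB2E  — 2 lookups
#2 VA=0x2401616 (r,user):
  lvl0: tbl 0x10, slot 18 ⇒ 0x20007 (P1/RW1/US1/PS0)
  lvl1: tbl 0x20, slot 1 ⇒ 0x22007 (P1/RW1/US1/PS0)
  ✓ 0x22616  — 2 lookups
#3 VA=0x2401616 (r,kernel):
  TLB hit vpn=0x2401 → PA=0x22616
#4 VA=0x18031AC (w,user):
  lvl0: tbl 0x10, slot 12 ⇒ 0x24007 (P1/RW1/US1/PS0)
  lvl1: tbl 0x24, slot 3 ⇒ 0x27007 (P1/RW1/US1/PS0)
  ✓ 0x271AC  — 2 lookups

TLB: [["0x2401", "0x22"], ["0x1803", "0x27"]]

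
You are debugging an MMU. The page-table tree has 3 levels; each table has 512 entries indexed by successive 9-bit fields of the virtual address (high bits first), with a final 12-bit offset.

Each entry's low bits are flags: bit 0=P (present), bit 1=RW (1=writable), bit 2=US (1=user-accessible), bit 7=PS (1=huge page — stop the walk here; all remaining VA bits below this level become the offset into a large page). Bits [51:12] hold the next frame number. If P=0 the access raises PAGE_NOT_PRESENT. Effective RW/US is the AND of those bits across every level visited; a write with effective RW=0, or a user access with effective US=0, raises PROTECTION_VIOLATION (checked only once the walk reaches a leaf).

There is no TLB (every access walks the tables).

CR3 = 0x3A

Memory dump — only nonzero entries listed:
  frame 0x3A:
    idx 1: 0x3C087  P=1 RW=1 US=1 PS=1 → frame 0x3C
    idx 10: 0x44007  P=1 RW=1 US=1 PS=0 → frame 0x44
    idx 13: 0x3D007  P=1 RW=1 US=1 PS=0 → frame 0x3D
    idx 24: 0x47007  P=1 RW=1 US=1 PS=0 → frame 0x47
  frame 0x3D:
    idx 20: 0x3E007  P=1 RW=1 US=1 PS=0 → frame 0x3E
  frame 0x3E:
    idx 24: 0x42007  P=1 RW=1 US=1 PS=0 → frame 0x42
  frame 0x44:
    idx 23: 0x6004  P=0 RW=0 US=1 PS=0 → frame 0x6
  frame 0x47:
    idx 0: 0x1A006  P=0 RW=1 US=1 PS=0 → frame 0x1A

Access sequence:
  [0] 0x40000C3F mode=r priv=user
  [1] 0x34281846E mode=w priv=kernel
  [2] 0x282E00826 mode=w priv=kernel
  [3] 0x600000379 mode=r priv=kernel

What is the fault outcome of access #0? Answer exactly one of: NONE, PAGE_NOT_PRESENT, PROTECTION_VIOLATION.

Per-access translation:
#0 VA=0x40000C3F (r,user):
  L0 @0x3A[1] → 0x3C087  P=1,RW=1,US=1,PS=1
  → PA=0x3CC3F (huge @L0)  (1 entries read)
#1 VA=0x34281846E (w,kernel):
  L0 @0x3A[13] → 0x3D007  P=1,RW=1,US=1,PS=0
  L1 @0x3D[20] → 0x3E007  P=1,RW=1,US=1,PS=0
  L2 @0x3E[24] → 0x42007  P=1,RW=1,US=1,PS=0
  → PA=0x4246E  (3 entries read)
#2 VA=0x282E00826 (w,kernel):
  L0 @0x3A[10] → 0x44007  P=1,RW=1,US=1,PS=0
  L1 @0x44[23] → 0x6004  P=0,RW=0,US=1,PS=0
  ⇒ fault: PAGE_NOT_PRESENT  — 2 lookups
#3 VA=0x600000379 (r,kernel):
  L0 @0x3A[24] → 0x47007  P=1,RW=1,US=1,PS=0
  L1 @0x47[0] → 0x1A006  P=0,RW=1,US=1,PS=0
  ⇒ fault: PAGE_NOT_PRESENT  — 2 lookups

Access #0 fault: NONE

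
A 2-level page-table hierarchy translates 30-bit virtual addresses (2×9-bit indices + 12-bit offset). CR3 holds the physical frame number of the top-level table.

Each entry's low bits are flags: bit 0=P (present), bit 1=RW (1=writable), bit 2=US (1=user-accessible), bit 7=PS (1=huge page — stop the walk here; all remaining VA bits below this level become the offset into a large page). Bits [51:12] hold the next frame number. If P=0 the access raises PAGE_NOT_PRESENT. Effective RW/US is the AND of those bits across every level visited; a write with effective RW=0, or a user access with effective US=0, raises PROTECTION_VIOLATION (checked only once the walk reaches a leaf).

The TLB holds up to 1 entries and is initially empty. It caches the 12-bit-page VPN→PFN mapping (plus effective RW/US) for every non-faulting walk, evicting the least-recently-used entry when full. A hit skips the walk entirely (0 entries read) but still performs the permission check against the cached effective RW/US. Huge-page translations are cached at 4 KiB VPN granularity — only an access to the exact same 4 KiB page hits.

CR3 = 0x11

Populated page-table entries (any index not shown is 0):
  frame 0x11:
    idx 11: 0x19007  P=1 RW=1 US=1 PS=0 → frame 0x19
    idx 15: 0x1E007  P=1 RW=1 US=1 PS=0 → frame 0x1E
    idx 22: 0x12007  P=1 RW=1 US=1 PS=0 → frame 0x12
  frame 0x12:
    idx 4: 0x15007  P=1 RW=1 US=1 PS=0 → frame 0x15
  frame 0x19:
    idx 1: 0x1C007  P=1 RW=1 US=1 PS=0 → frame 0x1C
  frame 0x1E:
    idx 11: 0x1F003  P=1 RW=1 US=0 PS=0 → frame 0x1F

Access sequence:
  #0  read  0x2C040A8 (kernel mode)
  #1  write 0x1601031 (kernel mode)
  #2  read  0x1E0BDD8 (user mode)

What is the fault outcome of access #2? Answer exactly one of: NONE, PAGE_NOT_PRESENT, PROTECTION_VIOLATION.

Per-access translation:
#0 VA=0x2C040A8 (r,kernel):
  L0: frame=0x11 idx=22 entry=0x12007 [P=1 RW=1 US=1 PS=0]
  L1: frame=0x12 idx=4 entry=0x15007 [P=1 RW=1 US=1 PS=0]
  → PA=0x150A8  (2 entries read)
#1 VA=0x1601031 (w,kernel):
  L0: frame=0x11 idx=11 entry=0x19007 [P=1 RW=1 US=1 PS=0]
  L1: frame=0x19 idx=1 entry=0x1C007 [P=1 RW=1 US=1 PS=0]
  → PA=0x1C031  (2 entries read)
#2 VA=0x1E0BDD8 (r,user):
  L0: frame=0x11 idx=15 entry=0x1E007 [P=1 RW=1 US=1 PS=0]
  L1: frame=0x1E idx=11 entry=0x1F003 [P=1 RW=1 US=0 PS=0]
  ✗ PROTECTION_VIOLATION  [2 reads]

Access #2 fault: PROTECTION_VIOLATION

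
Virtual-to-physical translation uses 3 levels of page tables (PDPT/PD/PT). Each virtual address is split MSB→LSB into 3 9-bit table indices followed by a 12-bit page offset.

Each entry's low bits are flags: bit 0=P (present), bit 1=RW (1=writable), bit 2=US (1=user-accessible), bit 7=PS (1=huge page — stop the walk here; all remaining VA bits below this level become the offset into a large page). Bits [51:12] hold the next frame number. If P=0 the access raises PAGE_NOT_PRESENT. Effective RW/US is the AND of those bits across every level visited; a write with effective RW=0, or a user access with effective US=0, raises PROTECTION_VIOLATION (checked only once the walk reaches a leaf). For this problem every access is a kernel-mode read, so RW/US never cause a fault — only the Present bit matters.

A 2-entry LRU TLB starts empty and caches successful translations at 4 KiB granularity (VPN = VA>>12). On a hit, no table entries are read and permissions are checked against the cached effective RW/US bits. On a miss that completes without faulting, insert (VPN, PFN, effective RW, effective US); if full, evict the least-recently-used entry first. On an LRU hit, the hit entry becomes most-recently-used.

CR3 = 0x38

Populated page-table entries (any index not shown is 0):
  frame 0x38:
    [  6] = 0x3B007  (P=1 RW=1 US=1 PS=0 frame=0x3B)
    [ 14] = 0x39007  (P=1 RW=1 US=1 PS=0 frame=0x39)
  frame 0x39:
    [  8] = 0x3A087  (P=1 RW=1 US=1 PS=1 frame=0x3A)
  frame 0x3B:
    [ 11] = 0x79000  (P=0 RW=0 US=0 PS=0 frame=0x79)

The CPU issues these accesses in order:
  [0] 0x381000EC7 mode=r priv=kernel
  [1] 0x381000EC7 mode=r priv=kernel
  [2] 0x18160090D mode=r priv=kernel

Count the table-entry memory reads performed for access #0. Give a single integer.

Per-access translation:
#0 VA=0x381000EC7 (r,kernel):
  L0: frame=0x38 idx=14 entry=0x39007 [P=1 RW=1 US=1 PS=0]
  L1: frame=0x39 idx=8 entry=0x3A087 [P=1 RW=1 US=1 PS=1]
  ✓ 0x3AEC7 (huge @L1)  — 2 lookups
#1 VA=0x381000EC7 (r,kernel):
  TLB hit vpn=0x381000 → PA=0x3AEC7
#2 VA=0x18160090D (r,kernel):
  L0: frame=0x38 idx=6 entry=0x3B007 [P=1 RW=1 US=1 PS=0]
  L1: frame=0x3B idx=11 entry=0x79000 [P=0 RW=0 US=0 PS=0]
  → PAGE_NOT_PRESENT  (2 entries read)

Entries read for #0: 2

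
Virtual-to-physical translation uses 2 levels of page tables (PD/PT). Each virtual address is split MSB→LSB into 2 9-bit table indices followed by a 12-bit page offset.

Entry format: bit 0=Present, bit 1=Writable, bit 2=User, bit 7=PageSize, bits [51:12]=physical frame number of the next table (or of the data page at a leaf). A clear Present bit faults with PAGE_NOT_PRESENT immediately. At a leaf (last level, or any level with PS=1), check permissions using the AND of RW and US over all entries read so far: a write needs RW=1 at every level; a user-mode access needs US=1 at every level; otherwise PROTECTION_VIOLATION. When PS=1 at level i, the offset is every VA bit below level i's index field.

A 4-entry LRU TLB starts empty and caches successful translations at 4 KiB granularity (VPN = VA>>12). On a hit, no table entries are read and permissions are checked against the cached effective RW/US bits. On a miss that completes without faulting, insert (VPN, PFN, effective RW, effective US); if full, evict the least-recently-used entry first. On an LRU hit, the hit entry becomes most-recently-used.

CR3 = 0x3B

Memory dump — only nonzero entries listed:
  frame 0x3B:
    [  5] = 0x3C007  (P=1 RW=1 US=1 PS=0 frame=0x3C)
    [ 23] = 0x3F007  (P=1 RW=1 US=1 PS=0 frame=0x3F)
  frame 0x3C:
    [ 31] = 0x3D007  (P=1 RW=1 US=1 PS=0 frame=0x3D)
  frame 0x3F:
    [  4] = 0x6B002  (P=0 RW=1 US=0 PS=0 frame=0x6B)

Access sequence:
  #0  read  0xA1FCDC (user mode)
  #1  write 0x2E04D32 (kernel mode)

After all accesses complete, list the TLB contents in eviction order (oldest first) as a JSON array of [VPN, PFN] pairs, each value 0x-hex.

Walk each access:
#0 VA=0xA1FCDC (r,user):
  [0] read 0x3B idx=5: raw=0x3C007 flags P=1 W=1 U=1 S=0
  [1] read 0x3C idx=31: raw=0x3D007 flags P=1 W=1 U=1 S=0
  ✓ 0x3DCDC  — 2 lookups
#1 VA=0x2E04D32 (w,kernel):
  [0] read 0x3B idx=23: raw=0x3F007 flags P=1 W=1 U=1 S=0
  [1] read 0x3F idx=4: raw=0x6B002 flags P=0 W=1 U=0 S=0
  ⇒ fault: PAGE_NOT_PRESENT  — 2 lookups

TLB: [["0xA1F", "0x3D"]]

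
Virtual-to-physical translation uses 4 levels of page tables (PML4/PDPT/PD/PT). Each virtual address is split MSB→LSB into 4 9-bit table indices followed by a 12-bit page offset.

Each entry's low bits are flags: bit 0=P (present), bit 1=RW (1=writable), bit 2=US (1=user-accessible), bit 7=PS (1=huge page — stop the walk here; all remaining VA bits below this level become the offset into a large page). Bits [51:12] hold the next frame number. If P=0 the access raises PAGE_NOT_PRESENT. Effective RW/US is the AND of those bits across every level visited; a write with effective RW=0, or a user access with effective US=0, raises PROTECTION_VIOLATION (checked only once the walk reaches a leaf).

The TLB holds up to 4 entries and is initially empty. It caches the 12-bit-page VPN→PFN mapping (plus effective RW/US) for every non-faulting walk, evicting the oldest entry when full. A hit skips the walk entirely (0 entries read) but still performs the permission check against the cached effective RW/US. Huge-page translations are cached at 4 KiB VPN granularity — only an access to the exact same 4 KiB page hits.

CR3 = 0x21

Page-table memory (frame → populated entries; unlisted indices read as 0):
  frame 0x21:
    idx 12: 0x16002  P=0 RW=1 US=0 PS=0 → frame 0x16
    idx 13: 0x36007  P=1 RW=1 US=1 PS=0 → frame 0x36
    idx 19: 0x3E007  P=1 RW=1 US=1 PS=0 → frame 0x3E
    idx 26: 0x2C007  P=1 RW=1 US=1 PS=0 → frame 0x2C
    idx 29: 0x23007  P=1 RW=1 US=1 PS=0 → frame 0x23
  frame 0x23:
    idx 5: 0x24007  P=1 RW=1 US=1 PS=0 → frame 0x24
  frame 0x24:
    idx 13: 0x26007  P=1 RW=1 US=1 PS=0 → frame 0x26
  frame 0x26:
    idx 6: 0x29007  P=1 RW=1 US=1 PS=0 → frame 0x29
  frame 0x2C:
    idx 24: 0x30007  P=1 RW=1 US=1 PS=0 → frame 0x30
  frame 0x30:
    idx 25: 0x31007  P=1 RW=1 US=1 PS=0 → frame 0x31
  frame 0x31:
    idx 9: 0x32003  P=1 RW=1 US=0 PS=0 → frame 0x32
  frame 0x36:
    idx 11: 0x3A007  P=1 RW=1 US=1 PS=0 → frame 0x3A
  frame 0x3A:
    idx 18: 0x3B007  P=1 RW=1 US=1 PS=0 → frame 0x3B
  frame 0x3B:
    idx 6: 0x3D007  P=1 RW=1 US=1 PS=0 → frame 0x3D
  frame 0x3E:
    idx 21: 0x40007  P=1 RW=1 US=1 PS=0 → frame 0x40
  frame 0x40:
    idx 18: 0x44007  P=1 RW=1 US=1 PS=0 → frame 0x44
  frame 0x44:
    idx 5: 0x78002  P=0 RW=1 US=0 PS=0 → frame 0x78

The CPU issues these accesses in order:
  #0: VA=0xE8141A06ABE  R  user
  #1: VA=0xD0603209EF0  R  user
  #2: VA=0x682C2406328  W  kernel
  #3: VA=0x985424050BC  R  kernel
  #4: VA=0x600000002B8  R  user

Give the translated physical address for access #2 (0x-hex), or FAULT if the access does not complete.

Walk each access:
#0 VA=0xE8141A06ABE (r,user):
  lvl0: tbl 0x21, slot 29 ⇒ 0x23007 (P1/RW1/US1/PS0)
  lvl1: tbl 0x23, slot 5 ⇒ 0x24007 (P1/RW1/US1/PS0)
  lvl2: tbl 0x24, slot 13 ⇒ 0x26007 (P1/RW1/US1/PS0)
  lvl3: tbl 0x26, slot 6 ⇒ 0x29007 (P1/RW1/US1/PS0)
  ⇒ phys 0x29ABE  [4 reads]
#1 VA=0xD0603209EF0 (r,user):
  lvl0: tbl 0x21, slot 26 ⇒ 0x2C007 (P1/RW1/US1/PS0)
  lvl1: tbl 0x2C, slot 24 ⇒ 0x30007 (P1/RW1/US1/PS0)
  lvl2: tbl 0x30, slot 25 ⇒ 0x31007 (P1/RW1/US1/PS0)
  lvl3: tbl 0x31, slot 9 ⇒ 0x32003 (P1/RW1/US0/PS0)
  ✗ PROTECTION_VIOLATION  [4 reads]
#2 VA=0x682C2406328 (w,kernel):
  lvl0: tbl 0x21, slot 13 ⇒ 0x36007 (P1/RW1/US1/PS0)
  lvl1: tbl 0x36, slot 11 ⇒ 0x3A007 (P1/RW1/US1/PS0)
  lvl2: tbl 0x3A, slot 18 ⇒ 0x3B007 (P1/RW1/US1/PS0)
  lvl3: tbl 0x3B, slot 6 ⇒ 0x3D007 (P1/RW1/US1/PS0)
  ⇒ phys 0x3D328  [4 reads]
#3 VA=0x985424050BC (r,kernel):
  lvl0: tbl 0x21, slot 19 ⇒ 0x3E007 (P1/RW1/US1/PS0)
  lvl1: tbl 0x3E, slot 21 ⇒ 0x40007 (P1/RW1/US1/PS0)
  lvl2: tbl 0x40, slot 18 ⇒ 0x44007 (P1/RW1/US1/PS0)
  lvl3: tbl 0x44, slot 5 ⇒ 0x78002 (P0/RW1/US0/PS0)
  ✗ PAGE_NOT_PRESENT  [4 reads]
#4 VA=0x600000002B8 (r,user):
  lvl0: tbl 0x21, slot 12 ⇒ 0x16002 (P0/RW1/US0/PS0)
  ✗ PAGE_NOT_PRESENT  [1 reads]

Access #2 PA: 0x3D328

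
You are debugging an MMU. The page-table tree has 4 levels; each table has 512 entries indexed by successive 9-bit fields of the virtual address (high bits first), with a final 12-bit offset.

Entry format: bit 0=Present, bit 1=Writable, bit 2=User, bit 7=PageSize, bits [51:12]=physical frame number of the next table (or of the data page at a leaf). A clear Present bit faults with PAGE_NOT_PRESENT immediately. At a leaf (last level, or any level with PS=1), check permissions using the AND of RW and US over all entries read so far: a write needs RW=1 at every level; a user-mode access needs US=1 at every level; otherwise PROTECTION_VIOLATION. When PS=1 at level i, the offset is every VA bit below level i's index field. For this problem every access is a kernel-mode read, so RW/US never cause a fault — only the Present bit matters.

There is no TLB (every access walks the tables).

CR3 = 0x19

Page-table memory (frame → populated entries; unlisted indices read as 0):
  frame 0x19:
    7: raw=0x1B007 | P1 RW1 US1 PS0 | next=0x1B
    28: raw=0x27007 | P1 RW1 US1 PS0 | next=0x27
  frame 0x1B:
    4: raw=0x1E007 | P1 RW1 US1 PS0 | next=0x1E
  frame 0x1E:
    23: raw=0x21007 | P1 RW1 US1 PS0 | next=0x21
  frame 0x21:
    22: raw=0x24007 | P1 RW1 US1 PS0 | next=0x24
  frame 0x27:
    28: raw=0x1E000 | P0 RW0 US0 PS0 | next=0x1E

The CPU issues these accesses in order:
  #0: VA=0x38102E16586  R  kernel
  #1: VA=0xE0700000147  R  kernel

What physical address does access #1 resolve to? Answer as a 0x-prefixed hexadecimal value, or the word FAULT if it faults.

Trace:
#0 VA=0x38102E16586 (r,kernel):
  [0] read 0x19 idx=7: raw=0x1B007 flags P=1 W=1 U=1 S=0
  [1] read 0x1B idx=4: raw=0x1E007 flags P=1 W=1 U=1 S=0
  [2] read 0x1E idx=23: raw=0x21007 flags P=1 W=1 U=1 S=0
  [3] read 0x21 idx=22: raw=0x24007 flags P=1 W=1 U=1 S=0
  ✓ 0x24586  — 4 lookups
#1 VA=0xE0700000147 (r,kernel):
  [0] read 0x19 idx=28: raw=0x27007 flags P=1 W=1 U=1 S=0
  [1] read 0x27 idx=28: raw=0x1E000 flags P=0 W=0 U=0 S=0
  ✗ PAGE_NOT_PRESENT  [2 reads]

Access #1 PA: FAULT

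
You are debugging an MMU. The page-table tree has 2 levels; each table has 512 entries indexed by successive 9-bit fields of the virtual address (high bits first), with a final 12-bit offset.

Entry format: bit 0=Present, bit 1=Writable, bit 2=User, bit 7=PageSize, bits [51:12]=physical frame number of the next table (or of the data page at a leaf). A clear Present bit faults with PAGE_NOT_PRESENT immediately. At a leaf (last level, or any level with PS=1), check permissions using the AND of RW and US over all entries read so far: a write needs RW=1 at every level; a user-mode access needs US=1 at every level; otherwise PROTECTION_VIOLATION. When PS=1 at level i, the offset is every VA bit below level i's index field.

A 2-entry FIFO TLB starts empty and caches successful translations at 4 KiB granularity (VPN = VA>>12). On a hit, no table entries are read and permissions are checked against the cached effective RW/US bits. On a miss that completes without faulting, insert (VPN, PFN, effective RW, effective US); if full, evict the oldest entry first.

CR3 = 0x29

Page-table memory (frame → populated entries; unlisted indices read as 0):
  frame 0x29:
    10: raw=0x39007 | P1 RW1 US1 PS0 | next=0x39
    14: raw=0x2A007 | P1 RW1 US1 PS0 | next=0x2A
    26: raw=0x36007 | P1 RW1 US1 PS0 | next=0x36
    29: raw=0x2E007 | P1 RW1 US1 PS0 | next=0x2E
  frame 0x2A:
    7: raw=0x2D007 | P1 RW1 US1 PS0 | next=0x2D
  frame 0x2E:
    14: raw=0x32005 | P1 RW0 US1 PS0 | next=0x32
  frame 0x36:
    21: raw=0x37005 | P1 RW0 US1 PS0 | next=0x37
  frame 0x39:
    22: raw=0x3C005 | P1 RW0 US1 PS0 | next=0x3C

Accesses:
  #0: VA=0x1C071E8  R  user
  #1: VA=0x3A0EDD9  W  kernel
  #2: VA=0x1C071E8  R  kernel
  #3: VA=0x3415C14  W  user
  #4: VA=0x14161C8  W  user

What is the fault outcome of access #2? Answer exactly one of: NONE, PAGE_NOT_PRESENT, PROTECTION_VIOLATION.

Per-access translation:
#0 VA=0x1C071E8 (r,user):
  lvl0: tbl 0x29, slot 14 ⇒ 0x2A007 (P1/RW1/US1/PS0)
  lvl1: tbl 0x2A, slot 7 ⇒ 0x2D007 (P1/RW1/US1/PS0)
  → PA=0x2D1E8  (2 entries read)
#1 VA=0x3A0EDD9 (w,kernel):
  lvl0: tbl 0x29, slot 29 ⇒ 0x2E007 (P1/RW1/US1/PS0)
  lvl1: tbl 0x2E, slot 14 ⇒ 0x32005 (P1/RW0/US1/PS0)
  ✗ PROTECTION_VIOLATION  [2 reads]
#2 VA=0x1C071E8 (r,kernel):
  TLB hit vpn=0x1C07 → PA=0x2D1E8
#3 VA=0x3415C14 (w,user):
  lvl0: tbl 0x29, slot 26 ⇒ 0x36007 (P1/RW1/US1/PS0)
  lvl1: tbl 0x36, slot 21 ⇒ 0x37005 (P1/RW0/US1/PS0)
  ✗ PROTECTION_VIOLATION  [2 reads]
#4 VA=0x14161C8 (w,user):
  lvl0: tbl 0x29, slot 10 ⇒ 0x39007 (P1/RW1/US1/PS0)
  lvl1: tbl 0x39, slot 22 ⇒ 0x3C005 (P1/RW0/US1/PS0)
  ✗ PROTECTION_VIOLATION  [2 reads]

Access #2 fault: NONE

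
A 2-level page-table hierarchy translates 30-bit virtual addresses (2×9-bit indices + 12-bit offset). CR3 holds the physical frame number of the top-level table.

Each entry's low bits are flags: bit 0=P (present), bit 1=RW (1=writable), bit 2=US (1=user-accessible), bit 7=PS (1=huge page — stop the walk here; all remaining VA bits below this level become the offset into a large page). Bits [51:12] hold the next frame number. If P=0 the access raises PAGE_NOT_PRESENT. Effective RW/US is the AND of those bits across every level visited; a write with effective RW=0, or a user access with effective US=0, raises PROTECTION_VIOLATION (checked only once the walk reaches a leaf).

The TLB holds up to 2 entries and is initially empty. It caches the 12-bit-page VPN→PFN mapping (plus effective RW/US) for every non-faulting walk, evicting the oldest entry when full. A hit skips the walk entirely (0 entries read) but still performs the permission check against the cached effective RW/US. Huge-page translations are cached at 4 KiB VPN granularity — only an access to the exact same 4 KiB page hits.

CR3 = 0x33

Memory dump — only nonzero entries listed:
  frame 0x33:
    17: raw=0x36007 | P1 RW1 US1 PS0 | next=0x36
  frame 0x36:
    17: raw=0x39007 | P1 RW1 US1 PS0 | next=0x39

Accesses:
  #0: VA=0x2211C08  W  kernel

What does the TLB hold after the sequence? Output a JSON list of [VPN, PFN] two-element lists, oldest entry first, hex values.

Trace:
#0 VA=0x2211C08 (w,kernel):
  L0 @0x33[17] → 0x36007  P=1,RW=1,US=1,PS=0
  L1 @0x36[17] → 0x39007  P=1,RW=1,US=1,PS=0
  → PA=0x39C08  (2 entries read)

TLB: [["0x2211", "0x39"]]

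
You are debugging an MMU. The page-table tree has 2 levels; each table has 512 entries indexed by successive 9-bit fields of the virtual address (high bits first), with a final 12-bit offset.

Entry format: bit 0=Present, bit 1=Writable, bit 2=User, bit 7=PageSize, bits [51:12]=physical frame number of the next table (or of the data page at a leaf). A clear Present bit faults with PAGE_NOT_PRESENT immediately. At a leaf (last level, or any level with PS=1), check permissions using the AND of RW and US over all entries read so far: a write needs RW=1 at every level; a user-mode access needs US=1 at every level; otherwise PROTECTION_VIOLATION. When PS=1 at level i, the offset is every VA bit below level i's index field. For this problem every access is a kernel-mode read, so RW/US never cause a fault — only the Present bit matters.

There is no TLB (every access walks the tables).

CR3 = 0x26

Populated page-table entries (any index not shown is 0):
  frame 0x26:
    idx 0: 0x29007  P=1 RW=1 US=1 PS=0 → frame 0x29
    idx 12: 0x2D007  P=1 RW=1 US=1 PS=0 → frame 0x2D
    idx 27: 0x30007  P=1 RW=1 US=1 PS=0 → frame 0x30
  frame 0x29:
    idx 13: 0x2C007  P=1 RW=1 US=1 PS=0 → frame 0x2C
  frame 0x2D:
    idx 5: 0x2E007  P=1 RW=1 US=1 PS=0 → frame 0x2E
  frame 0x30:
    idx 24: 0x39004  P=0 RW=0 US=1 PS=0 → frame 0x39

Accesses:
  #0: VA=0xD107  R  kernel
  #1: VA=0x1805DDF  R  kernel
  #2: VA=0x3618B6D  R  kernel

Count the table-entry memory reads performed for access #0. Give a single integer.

Trace:
#0 VA=0xD107 (r,kernel):
  L0 @0x26[0] → 0x29007  P=1,RW=1,US=1,PS=0
  L1 @0x29[13] → 0x2C007  P=1,RW=1,US=1,PS=0
  ⇒ phys 0x2C107  [2 reads]
#1 VA=0x1805DDF (r,kernel):
  L0 @0x26[12] → 0x2D007  P=1,RW=1,US=1,PS=0
  L1 @0x2D[5] → 0x2E007  P=1,RW=1,US=1,PS=0
  ⇒ phys 0x2EDDF  [2 reads]
#2 VA=0x3618B6D (r,kernel):
  L0 @0x26[27] → 0x30007  P=1,RW=1,US=1,PS=0
  L1 @0x30[24] → 0x39004  P=0,RW=0,US=1,PS=0
  ✗ PAGE_NOT_PRESENT  [2 reads]

Entries read for #0: 2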